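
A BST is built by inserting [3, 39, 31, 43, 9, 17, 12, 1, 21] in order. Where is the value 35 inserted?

Starting tree (level order): [3, 1, 39, None, None, 31, 43, 9, None, None, None, None, 17, 12, 21]
Insertion path: 3 -> 39 -> 31
Result: insert 35 as right child of 31
Final tree (level order): [3, 1, 39, None, None, 31, 43, 9, 35, None, None, None, 17, None, None, 12, 21]


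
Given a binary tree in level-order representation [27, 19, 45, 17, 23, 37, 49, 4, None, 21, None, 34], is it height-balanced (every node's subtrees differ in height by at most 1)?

Tree (level-order array): [27, 19, 45, 17, 23, 37, 49, 4, None, 21, None, 34]
Definition: a tree is height-balanced if, at every node, |h(left) - h(right)| <= 1 (empty subtree has height -1).
Bottom-up per-node check:
  node 4: h_left=-1, h_right=-1, diff=0 [OK], height=0
  node 17: h_left=0, h_right=-1, diff=1 [OK], height=1
  node 21: h_left=-1, h_right=-1, diff=0 [OK], height=0
  node 23: h_left=0, h_right=-1, diff=1 [OK], height=1
  node 19: h_left=1, h_right=1, diff=0 [OK], height=2
  node 34: h_left=-1, h_right=-1, diff=0 [OK], height=0
  node 37: h_left=0, h_right=-1, diff=1 [OK], height=1
  node 49: h_left=-1, h_right=-1, diff=0 [OK], height=0
  node 45: h_left=1, h_right=0, diff=1 [OK], height=2
  node 27: h_left=2, h_right=2, diff=0 [OK], height=3
All nodes satisfy the balance condition.
Result: Balanced


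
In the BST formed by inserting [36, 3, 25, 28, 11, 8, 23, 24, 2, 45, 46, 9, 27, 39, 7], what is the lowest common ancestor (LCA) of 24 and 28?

Tree insertion order: [36, 3, 25, 28, 11, 8, 23, 24, 2, 45, 46, 9, 27, 39, 7]
Tree (level-order array): [36, 3, 45, 2, 25, 39, 46, None, None, 11, 28, None, None, None, None, 8, 23, 27, None, 7, 9, None, 24]
In a BST, the LCA of p=24, q=28 is the first node v on the
root-to-leaf path with p <= v <= q (go left if both < v, right if both > v).
Walk from root:
  at 36: both 24 and 28 < 36, go left
  at 3: both 24 and 28 > 3, go right
  at 25: 24 <= 25 <= 28, this is the LCA
LCA = 25


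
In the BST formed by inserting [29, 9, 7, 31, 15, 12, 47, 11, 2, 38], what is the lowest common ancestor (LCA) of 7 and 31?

Tree insertion order: [29, 9, 7, 31, 15, 12, 47, 11, 2, 38]
Tree (level-order array): [29, 9, 31, 7, 15, None, 47, 2, None, 12, None, 38, None, None, None, 11]
In a BST, the LCA of p=7, q=31 is the first node v on the
root-to-leaf path with p <= v <= q (go left if both < v, right if both > v).
Walk from root:
  at 29: 7 <= 29 <= 31, this is the LCA
LCA = 29


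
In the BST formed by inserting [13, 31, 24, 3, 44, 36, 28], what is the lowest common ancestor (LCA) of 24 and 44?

Tree insertion order: [13, 31, 24, 3, 44, 36, 28]
Tree (level-order array): [13, 3, 31, None, None, 24, 44, None, 28, 36]
In a BST, the LCA of p=24, q=44 is the first node v on the
root-to-leaf path with p <= v <= q (go left if both < v, right if both > v).
Walk from root:
  at 13: both 24 and 44 > 13, go right
  at 31: 24 <= 31 <= 44, this is the LCA
LCA = 31


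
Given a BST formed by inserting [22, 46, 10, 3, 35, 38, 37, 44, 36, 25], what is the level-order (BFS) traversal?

Tree insertion order: [22, 46, 10, 3, 35, 38, 37, 44, 36, 25]
Tree (level-order array): [22, 10, 46, 3, None, 35, None, None, None, 25, 38, None, None, 37, 44, 36]
BFS from the root, enqueuing left then right child of each popped node:
  queue [22] -> pop 22, enqueue [10, 46], visited so far: [22]
  queue [10, 46] -> pop 10, enqueue [3], visited so far: [22, 10]
  queue [46, 3] -> pop 46, enqueue [35], visited so far: [22, 10, 46]
  queue [3, 35] -> pop 3, enqueue [none], visited so far: [22, 10, 46, 3]
  queue [35] -> pop 35, enqueue [25, 38], visited so far: [22, 10, 46, 3, 35]
  queue [25, 38] -> pop 25, enqueue [none], visited so far: [22, 10, 46, 3, 35, 25]
  queue [38] -> pop 38, enqueue [37, 44], visited so far: [22, 10, 46, 3, 35, 25, 38]
  queue [37, 44] -> pop 37, enqueue [36], visited so far: [22, 10, 46, 3, 35, 25, 38, 37]
  queue [44, 36] -> pop 44, enqueue [none], visited so far: [22, 10, 46, 3, 35, 25, 38, 37, 44]
  queue [36] -> pop 36, enqueue [none], visited so far: [22, 10, 46, 3, 35, 25, 38, 37, 44, 36]
Result: [22, 10, 46, 3, 35, 25, 38, 37, 44, 36]


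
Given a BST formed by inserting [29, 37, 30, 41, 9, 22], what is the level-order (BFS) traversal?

Tree insertion order: [29, 37, 30, 41, 9, 22]
Tree (level-order array): [29, 9, 37, None, 22, 30, 41]
BFS from the root, enqueuing left then right child of each popped node:
  queue [29] -> pop 29, enqueue [9, 37], visited so far: [29]
  queue [9, 37] -> pop 9, enqueue [22], visited so far: [29, 9]
  queue [37, 22] -> pop 37, enqueue [30, 41], visited so far: [29, 9, 37]
  queue [22, 30, 41] -> pop 22, enqueue [none], visited so far: [29, 9, 37, 22]
  queue [30, 41] -> pop 30, enqueue [none], visited so far: [29, 9, 37, 22, 30]
  queue [41] -> pop 41, enqueue [none], visited so far: [29, 9, 37, 22, 30, 41]
Result: [29, 9, 37, 22, 30, 41]


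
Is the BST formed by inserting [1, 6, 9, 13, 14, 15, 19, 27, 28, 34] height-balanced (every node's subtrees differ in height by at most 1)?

Tree (level-order array): [1, None, 6, None, 9, None, 13, None, 14, None, 15, None, 19, None, 27, None, 28, None, 34]
Definition: a tree is height-balanced if, at every node, |h(left) - h(right)| <= 1 (empty subtree has height -1).
Bottom-up per-node check:
  node 34: h_left=-1, h_right=-1, diff=0 [OK], height=0
  node 28: h_left=-1, h_right=0, diff=1 [OK], height=1
  node 27: h_left=-1, h_right=1, diff=2 [FAIL (|-1-1|=2 > 1)], height=2
  node 19: h_left=-1, h_right=2, diff=3 [FAIL (|-1-2|=3 > 1)], height=3
  node 15: h_left=-1, h_right=3, diff=4 [FAIL (|-1-3|=4 > 1)], height=4
  node 14: h_left=-1, h_right=4, diff=5 [FAIL (|-1-4|=5 > 1)], height=5
  node 13: h_left=-1, h_right=5, diff=6 [FAIL (|-1-5|=6 > 1)], height=6
  node 9: h_left=-1, h_right=6, diff=7 [FAIL (|-1-6|=7 > 1)], height=7
  node 6: h_left=-1, h_right=7, diff=8 [FAIL (|-1-7|=8 > 1)], height=8
  node 1: h_left=-1, h_right=8, diff=9 [FAIL (|-1-8|=9 > 1)], height=9
Node 27 violates the condition: |-1 - 1| = 2 > 1.
Result: Not balanced


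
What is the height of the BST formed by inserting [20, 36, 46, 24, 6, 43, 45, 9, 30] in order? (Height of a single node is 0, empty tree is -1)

Insertion order: [20, 36, 46, 24, 6, 43, 45, 9, 30]
Tree (level-order array): [20, 6, 36, None, 9, 24, 46, None, None, None, 30, 43, None, None, None, None, 45]
Compute height bottom-up (empty subtree = -1):
  height(9) = 1 + max(-1, -1) = 0
  height(6) = 1 + max(-1, 0) = 1
  height(30) = 1 + max(-1, -1) = 0
  height(24) = 1 + max(-1, 0) = 1
  height(45) = 1 + max(-1, -1) = 0
  height(43) = 1 + max(-1, 0) = 1
  height(46) = 1 + max(1, -1) = 2
  height(36) = 1 + max(1, 2) = 3
  height(20) = 1 + max(1, 3) = 4
Height = 4


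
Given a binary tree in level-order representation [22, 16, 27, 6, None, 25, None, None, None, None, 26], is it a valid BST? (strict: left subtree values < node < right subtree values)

Level-order array: [22, 16, 27, 6, None, 25, None, None, None, None, 26]
Validate using subtree bounds (lo, hi): at each node, require lo < value < hi,
then recurse left with hi=value and right with lo=value.
Preorder trace (stopping at first violation):
  at node 22 with bounds (-inf, +inf): OK
  at node 16 with bounds (-inf, 22): OK
  at node 6 with bounds (-inf, 16): OK
  at node 27 with bounds (22, +inf): OK
  at node 25 with bounds (22, 27): OK
  at node 26 with bounds (25, 27): OK
No violation found at any node.
Result: Valid BST


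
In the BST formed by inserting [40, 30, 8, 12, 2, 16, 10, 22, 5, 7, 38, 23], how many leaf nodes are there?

Tree built from: [40, 30, 8, 12, 2, 16, 10, 22, 5, 7, 38, 23]
Tree (level-order array): [40, 30, None, 8, 38, 2, 12, None, None, None, 5, 10, 16, None, 7, None, None, None, 22, None, None, None, 23]
Rule: A leaf has 0 children.
Per-node child counts:
  node 40: 1 child(ren)
  node 30: 2 child(ren)
  node 8: 2 child(ren)
  node 2: 1 child(ren)
  node 5: 1 child(ren)
  node 7: 0 child(ren)
  node 12: 2 child(ren)
  node 10: 0 child(ren)
  node 16: 1 child(ren)
  node 22: 1 child(ren)
  node 23: 0 child(ren)
  node 38: 0 child(ren)
Matching nodes: [7, 10, 23, 38]
Count of leaf nodes: 4


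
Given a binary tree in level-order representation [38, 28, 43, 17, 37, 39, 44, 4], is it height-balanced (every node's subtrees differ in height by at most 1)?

Tree (level-order array): [38, 28, 43, 17, 37, 39, 44, 4]
Definition: a tree is height-balanced if, at every node, |h(left) - h(right)| <= 1 (empty subtree has height -1).
Bottom-up per-node check:
  node 4: h_left=-1, h_right=-1, diff=0 [OK], height=0
  node 17: h_left=0, h_right=-1, diff=1 [OK], height=1
  node 37: h_left=-1, h_right=-1, diff=0 [OK], height=0
  node 28: h_left=1, h_right=0, diff=1 [OK], height=2
  node 39: h_left=-1, h_right=-1, diff=0 [OK], height=0
  node 44: h_left=-1, h_right=-1, diff=0 [OK], height=0
  node 43: h_left=0, h_right=0, diff=0 [OK], height=1
  node 38: h_left=2, h_right=1, diff=1 [OK], height=3
All nodes satisfy the balance condition.
Result: Balanced


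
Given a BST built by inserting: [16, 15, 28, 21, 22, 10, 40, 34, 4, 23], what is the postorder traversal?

Tree insertion order: [16, 15, 28, 21, 22, 10, 40, 34, 4, 23]
Tree (level-order array): [16, 15, 28, 10, None, 21, 40, 4, None, None, 22, 34, None, None, None, None, 23]
Postorder traversal: [4, 10, 15, 23, 22, 21, 34, 40, 28, 16]


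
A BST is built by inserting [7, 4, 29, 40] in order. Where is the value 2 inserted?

Starting tree (level order): [7, 4, 29, None, None, None, 40]
Insertion path: 7 -> 4
Result: insert 2 as left child of 4
Final tree (level order): [7, 4, 29, 2, None, None, 40]


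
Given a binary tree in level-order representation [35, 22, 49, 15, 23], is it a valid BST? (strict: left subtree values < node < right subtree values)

Level-order array: [35, 22, 49, 15, 23]
Validate using subtree bounds (lo, hi): at each node, require lo < value < hi,
then recurse left with hi=value and right with lo=value.
Preorder trace (stopping at first violation):
  at node 35 with bounds (-inf, +inf): OK
  at node 22 with bounds (-inf, 35): OK
  at node 15 with bounds (-inf, 22): OK
  at node 23 with bounds (22, 35): OK
  at node 49 with bounds (35, +inf): OK
No violation found at any node.
Result: Valid BST


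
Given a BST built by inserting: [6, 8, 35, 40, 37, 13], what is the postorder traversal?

Tree insertion order: [6, 8, 35, 40, 37, 13]
Tree (level-order array): [6, None, 8, None, 35, 13, 40, None, None, 37]
Postorder traversal: [13, 37, 40, 35, 8, 6]


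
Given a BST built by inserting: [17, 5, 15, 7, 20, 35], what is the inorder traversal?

Tree insertion order: [17, 5, 15, 7, 20, 35]
Tree (level-order array): [17, 5, 20, None, 15, None, 35, 7]
Inorder traversal: [5, 7, 15, 17, 20, 35]


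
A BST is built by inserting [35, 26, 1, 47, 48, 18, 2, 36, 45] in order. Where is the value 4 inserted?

Starting tree (level order): [35, 26, 47, 1, None, 36, 48, None, 18, None, 45, None, None, 2]
Insertion path: 35 -> 26 -> 1 -> 18 -> 2
Result: insert 4 as right child of 2
Final tree (level order): [35, 26, 47, 1, None, 36, 48, None, 18, None, 45, None, None, 2, None, None, None, None, 4]


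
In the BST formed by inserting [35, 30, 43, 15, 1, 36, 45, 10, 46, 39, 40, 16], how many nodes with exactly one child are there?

Tree built from: [35, 30, 43, 15, 1, 36, 45, 10, 46, 39, 40, 16]
Tree (level-order array): [35, 30, 43, 15, None, 36, 45, 1, 16, None, 39, None, 46, None, 10, None, None, None, 40]
Rule: These are nodes with exactly 1 non-null child.
Per-node child counts:
  node 35: 2 child(ren)
  node 30: 1 child(ren)
  node 15: 2 child(ren)
  node 1: 1 child(ren)
  node 10: 0 child(ren)
  node 16: 0 child(ren)
  node 43: 2 child(ren)
  node 36: 1 child(ren)
  node 39: 1 child(ren)
  node 40: 0 child(ren)
  node 45: 1 child(ren)
  node 46: 0 child(ren)
Matching nodes: [30, 1, 36, 39, 45]
Count of nodes with exactly one child: 5


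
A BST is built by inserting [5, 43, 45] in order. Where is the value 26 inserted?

Starting tree (level order): [5, None, 43, None, 45]
Insertion path: 5 -> 43
Result: insert 26 as left child of 43
Final tree (level order): [5, None, 43, 26, 45]


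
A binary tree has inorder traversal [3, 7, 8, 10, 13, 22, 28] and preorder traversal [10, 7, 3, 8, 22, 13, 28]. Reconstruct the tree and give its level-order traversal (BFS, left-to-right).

Inorder:  [3, 7, 8, 10, 13, 22, 28]
Preorder: [10, 7, 3, 8, 22, 13, 28]
Algorithm: preorder visits root first, so consume preorder in order;
for each root, split the current inorder slice at that value into
left-subtree inorder and right-subtree inorder, then recurse.
Recursive splits:
  root=10; inorder splits into left=[3, 7, 8], right=[13, 22, 28]
  root=7; inorder splits into left=[3], right=[8]
  root=3; inorder splits into left=[], right=[]
  root=8; inorder splits into left=[], right=[]
  root=22; inorder splits into left=[13], right=[28]
  root=13; inorder splits into left=[], right=[]
  root=28; inorder splits into left=[], right=[]
Reconstructed level-order: [10, 7, 22, 3, 8, 13, 28]


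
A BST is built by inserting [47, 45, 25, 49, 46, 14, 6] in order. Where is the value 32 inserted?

Starting tree (level order): [47, 45, 49, 25, 46, None, None, 14, None, None, None, 6]
Insertion path: 47 -> 45 -> 25
Result: insert 32 as right child of 25
Final tree (level order): [47, 45, 49, 25, 46, None, None, 14, 32, None, None, 6]


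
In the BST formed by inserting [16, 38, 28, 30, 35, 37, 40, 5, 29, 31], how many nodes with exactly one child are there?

Tree built from: [16, 38, 28, 30, 35, 37, 40, 5, 29, 31]
Tree (level-order array): [16, 5, 38, None, None, 28, 40, None, 30, None, None, 29, 35, None, None, 31, 37]
Rule: These are nodes with exactly 1 non-null child.
Per-node child counts:
  node 16: 2 child(ren)
  node 5: 0 child(ren)
  node 38: 2 child(ren)
  node 28: 1 child(ren)
  node 30: 2 child(ren)
  node 29: 0 child(ren)
  node 35: 2 child(ren)
  node 31: 0 child(ren)
  node 37: 0 child(ren)
  node 40: 0 child(ren)
Matching nodes: [28]
Count of nodes with exactly one child: 1


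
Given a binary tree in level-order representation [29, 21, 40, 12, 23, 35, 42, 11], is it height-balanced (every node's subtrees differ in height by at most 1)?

Tree (level-order array): [29, 21, 40, 12, 23, 35, 42, 11]
Definition: a tree is height-balanced if, at every node, |h(left) - h(right)| <= 1 (empty subtree has height -1).
Bottom-up per-node check:
  node 11: h_left=-1, h_right=-1, diff=0 [OK], height=0
  node 12: h_left=0, h_right=-1, diff=1 [OK], height=1
  node 23: h_left=-1, h_right=-1, diff=0 [OK], height=0
  node 21: h_left=1, h_right=0, diff=1 [OK], height=2
  node 35: h_left=-1, h_right=-1, diff=0 [OK], height=0
  node 42: h_left=-1, h_right=-1, diff=0 [OK], height=0
  node 40: h_left=0, h_right=0, diff=0 [OK], height=1
  node 29: h_left=2, h_right=1, diff=1 [OK], height=3
All nodes satisfy the balance condition.
Result: Balanced


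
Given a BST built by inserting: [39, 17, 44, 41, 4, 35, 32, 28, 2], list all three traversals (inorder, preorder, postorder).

Tree insertion order: [39, 17, 44, 41, 4, 35, 32, 28, 2]
Tree (level-order array): [39, 17, 44, 4, 35, 41, None, 2, None, 32, None, None, None, None, None, 28]
Inorder (L, root, R): [2, 4, 17, 28, 32, 35, 39, 41, 44]
Preorder (root, L, R): [39, 17, 4, 2, 35, 32, 28, 44, 41]
Postorder (L, R, root): [2, 4, 28, 32, 35, 17, 41, 44, 39]


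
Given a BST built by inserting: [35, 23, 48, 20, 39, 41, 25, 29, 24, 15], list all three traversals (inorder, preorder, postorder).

Tree insertion order: [35, 23, 48, 20, 39, 41, 25, 29, 24, 15]
Tree (level-order array): [35, 23, 48, 20, 25, 39, None, 15, None, 24, 29, None, 41]
Inorder (L, root, R): [15, 20, 23, 24, 25, 29, 35, 39, 41, 48]
Preorder (root, L, R): [35, 23, 20, 15, 25, 24, 29, 48, 39, 41]
Postorder (L, R, root): [15, 20, 24, 29, 25, 23, 41, 39, 48, 35]


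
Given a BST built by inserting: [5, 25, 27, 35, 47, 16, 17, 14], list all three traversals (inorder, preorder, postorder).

Tree insertion order: [5, 25, 27, 35, 47, 16, 17, 14]
Tree (level-order array): [5, None, 25, 16, 27, 14, 17, None, 35, None, None, None, None, None, 47]
Inorder (L, root, R): [5, 14, 16, 17, 25, 27, 35, 47]
Preorder (root, L, R): [5, 25, 16, 14, 17, 27, 35, 47]
Postorder (L, R, root): [14, 17, 16, 47, 35, 27, 25, 5]


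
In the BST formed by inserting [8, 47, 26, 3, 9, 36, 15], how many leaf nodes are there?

Tree built from: [8, 47, 26, 3, 9, 36, 15]
Tree (level-order array): [8, 3, 47, None, None, 26, None, 9, 36, None, 15]
Rule: A leaf has 0 children.
Per-node child counts:
  node 8: 2 child(ren)
  node 3: 0 child(ren)
  node 47: 1 child(ren)
  node 26: 2 child(ren)
  node 9: 1 child(ren)
  node 15: 0 child(ren)
  node 36: 0 child(ren)
Matching nodes: [3, 15, 36]
Count of leaf nodes: 3


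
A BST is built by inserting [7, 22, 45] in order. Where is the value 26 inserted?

Starting tree (level order): [7, None, 22, None, 45]
Insertion path: 7 -> 22 -> 45
Result: insert 26 as left child of 45
Final tree (level order): [7, None, 22, None, 45, 26]


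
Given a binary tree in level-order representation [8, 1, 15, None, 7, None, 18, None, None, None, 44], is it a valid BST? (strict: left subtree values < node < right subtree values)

Level-order array: [8, 1, 15, None, 7, None, 18, None, None, None, 44]
Validate using subtree bounds (lo, hi): at each node, require lo < value < hi,
then recurse left with hi=value and right with lo=value.
Preorder trace (stopping at first violation):
  at node 8 with bounds (-inf, +inf): OK
  at node 1 with bounds (-inf, 8): OK
  at node 7 with bounds (1, 8): OK
  at node 15 with bounds (8, +inf): OK
  at node 18 with bounds (15, +inf): OK
  at node 44 with bounds (18, +inf): OK
No violation found at any node.
Result: Valid BST


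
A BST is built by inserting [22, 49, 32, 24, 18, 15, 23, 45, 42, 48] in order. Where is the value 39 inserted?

Starting tree (level order): [22, 18, 49, 15, None, 32, None, None, None, 24, 45, 23, None, 42, 48]
Insertion path: 22 -> 49 -> 32 -> 45 -> 42
Result: insert 39 as left child of 42
Final tree (level order): [22, 18, 49, 15, None, 32, None, None, None, 24, 45, 23, None, 42, 48, None, None, 39]


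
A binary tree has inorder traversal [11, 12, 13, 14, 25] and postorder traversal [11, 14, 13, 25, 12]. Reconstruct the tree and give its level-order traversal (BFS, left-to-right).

Inorder:   [11, 12, 13, 14, 25]
Postorder: [11, 14, 13, 25, 12]
Algorithm: postorder visits root last, so walk postorder right-to-left;
each value is the root of the current inorder slice — split it at that
value, recurse on the right subtree first, then the left.
Recursive splits:
  root=12; inorder splits into left=[11], right=[13, 14, 25]
  root=25; inorder splits into left=[13, 14], right=[]
  root=13; inorder splits into left=[], right=[14]
  root=14; inorder splits into left=[], right=[]
  root=11; inorder splits into left=[], right=[]
Reconstructed level-order: [12, 11, 25, 13, 14]


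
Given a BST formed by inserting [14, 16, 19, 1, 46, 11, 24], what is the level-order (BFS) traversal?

Tree insertion order: [14, 16, 19, 1, 46, 11, 24]
Tree (level-order array): [14, 1, 16, None, 11, None, 19, None, None, None, 46, 24]
BFS from the root, enqueuing left then right child of each popped node:
  queue [14] -> pop 14, enqueue [1, 16], visited so far: [14]
  queue [1, 16] -> pop 1, enqueue [11], visited so far: [14, 1]
  queue [16, 11] -> pop 16, enqueue [19], visited so far: [14, 1, 16]
  queue [11, 19] -> pop 11, enqueue [none], visited so far: [14, 1, 16, 11]
  queue [19] -> pop 19, enqueue [46], visited so far: [14, 1, 16, 11, 19]
  queue [46] -> pop 46, enqueue [24], visited so far: [14, 1, 16, 11, 19, 46]
  queue [24] -> pop 24, enqueue [none], visited so far: [14, 1, 16, 11, 19, 46, 24]
Result: [14, 1, 16, 11, 19, 46, 24]


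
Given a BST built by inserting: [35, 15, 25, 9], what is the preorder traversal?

Tree insertion order: [35, 15, 25, 9]
Tree (level-order array): [35, 15, None, 9, 25]
Preorder traversal: [35, 15, 9, 25]


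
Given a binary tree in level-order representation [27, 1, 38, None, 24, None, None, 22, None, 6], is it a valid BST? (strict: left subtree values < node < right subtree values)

Level-order array: [27, 1, 38, None, 24, None, None, 22, None, 6]
Validate using subtree bounds (lo, hi): at each node, require lo < value < hi,
then recurse left with hi=value and right with lo=value.
Preorder trace (stopping at first violation):
  at node 27 with bounds (-inf, +inf): OK
  at node 1 with bounds (-inf, 27): OK
  at node 24 with bounds (1, 27): OK
  at node 22 with bounds (1, 24): OK
  at node 6 with bounds (1, 22): OK
  at node 38 with bounds (27, +inf): OK
No violation found at any node.
Result: Valid BST


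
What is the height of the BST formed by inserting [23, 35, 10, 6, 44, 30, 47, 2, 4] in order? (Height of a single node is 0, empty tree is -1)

Insertion order: [23, 35, 10, 6, 44, 30, 47, 2, 4]
Tree (level-order array): [23, 10, 35, 6, None, 30, 44, 2, None, None, None, None, 47, None, 4]
Compute height bottom-up (empty subtree = -1):
  height(4) = 1 + max(-1, -1) = 0
  height(2) = 1 + max(-1, 0) = 1
  height(6) = 1 + max(1, -1) = 2
  height(10) = 1 + max(2, -1) = 3
  height(30) = 1 + max(-1, -1) = 0
  height(47) = 1 + max(-1, -1) = 0
  height(44) = 1 + max(-1, 0) = 1
  height(35) = 1 + max(0, 1) = 2
  height(23) = 1 + max(3, 2) = 4
Height = 4


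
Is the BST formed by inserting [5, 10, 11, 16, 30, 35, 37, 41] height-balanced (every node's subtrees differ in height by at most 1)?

Tree (level-order array): [5, None, 10, None, 11, None, 16, None, 30, None, 35, None, 37, None, 41]
Definition: a tree is height-balanced if, at every node, |h(left) - h(right)| <= 1 (empty subtree has height -1).
Bottom-up per-node check:
  node 41: h_left=-1, h_right=-1, diff=0 [OK], height=0
  node 37: h_left=-1, h_right=0, diff=1 [OK], height=1
  node 35: h_left=-1, h_right=1, diff=2 [FAIL (|-1-1|=2 > 1)], height=2
  node 30: h_left=-1, h_right=2, diff=3 [FAIL (|-1-2|=3 > 1)], height=3
  node 16: h_left=-1, h_right=3, diff=4 [FAIL (|-1-3|=4 > 1)], height=4
  node 11: h_left=-1, h_right=4, diff=5 [FAIL (|-1-4|=5 > 1)], height=5
  node 10: h_left=-1, h_right=5, diff=6 [FAIL (|-1-5|=6 > 1)], height=6
  node 5: h_left=-1, h_right=6, diff=7 [FAIL (|-1-6|=7 > 1)], height=7
Node 35 violates the condition: |-1 - 1| = 2 > 1.
Result: Not balanced


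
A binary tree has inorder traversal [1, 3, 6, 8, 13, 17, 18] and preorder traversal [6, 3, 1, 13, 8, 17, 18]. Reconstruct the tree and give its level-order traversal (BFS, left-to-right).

Inorder:  [1, 3, 6, 8, 13, 17, 18]
Preorder: [6, 3, 1, 13, 8, 17, 18]
Algorithm: preorder visits root first, so consume preorder in order;
for each root, split the current inorder slice at that value into
left-subtree inorder and right-subtree inorder, then recurse.
Recursive splits:
  root=6; inorder splits into left=[1, 3], right=[8, 13, 17, 18]
  root=3; inorder splits into left=[1], right=[]
  root=1; inorder splits into left=[], right=[]
  root=13; inorder splits into left=[8], right=[17, 18]
  root=8; inorder splits into left=[], right=[]
  root=17; inorder splits into left=[], right=[18]
  root=18; inorder splits into left=[], right=[]
Reconstructed level-order: [6, 3, 13, 1, 8, 17, 18]


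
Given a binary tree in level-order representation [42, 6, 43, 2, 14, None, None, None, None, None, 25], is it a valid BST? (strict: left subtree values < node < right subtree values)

Level-order array: [42, 6, 43, 2, 14, None, None, None, None, None, 25]
Validate using subtree bounds (lo, hi): at each node, require lo < value < hi,
then recurse left with hi=value and right with lo=value.
Preorder trace (stopping at first violation):
  at node 42 with bounds (-inf, +inf): OK
  at node 6 with bounds (-inf, 42): OK
  at node 2 with bounds (-inf, 6): OK
  at node 14 with bounds (6, 42): OK
  at node 25 with bounds (14, 42): OK
  at node 43 with bounds (42, +inf): OK
No violation found at any node.
Result: Valid BST


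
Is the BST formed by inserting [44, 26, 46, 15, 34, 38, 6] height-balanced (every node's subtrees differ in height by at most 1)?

Tree (level-order array): [44, 26, 46, 15, 34, None, None, 6, None, None, 38]
Definition: a tree is height-balanced if, at every node, |h(left) - h(right)| <= 1 (empty subtree has height -1).
Bottom-up per-node check:
  node 6: h_left=-1, h_right=-1, diff=0 [OK], height=0
  node 15: h_left=0, h_right=-1, diff=1 [OK], height=1
  node 38: h_left=-1, h_right=-1, diff=0 [OK], height=0
  node 34: h_left=-1, h_right=0, diff=1 [OK], height=1
  node 26: h_left=1, h_right=1, diff=0 [OK], height=2
  node 46: h_left=-1, h_right=-1, diff=0 [OK], height=0
  node 44: h_left=2, h_right=0, diff=2 [FAIL (|2-0|=2 > 1)], height=3
Node 44 violates the condition: |2 - 0| = 2 > 1.
Result: Not balanced


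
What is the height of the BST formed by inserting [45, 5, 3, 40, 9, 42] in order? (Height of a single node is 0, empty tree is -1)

Insertion order: [45, 5, 3, 40, 9, 42]
Tree (level-order array): [45, 5, None, 3, 40, None, None, 9, 42]
Compute height bottom-up (empty subtree = -1):
  height(3) = 1 + max(-1, -1) = 0
  height(9) = 1 + max(-1, -1) = 0
  height(42) = 1 + max(-1, -1) = 0
  height(40) = 1 + max(0, 0) = 1
  height(5) = 1 + max(0, 1) = 2
  height(45) = 1 + max(2, -1) = 3
Height = 3


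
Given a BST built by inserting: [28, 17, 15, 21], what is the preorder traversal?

Tree insertion order: [28, 17, 15, 21]
Tree (level-order array): [28, 17, None, 15, 21]
Preorder traversal: [28, 17, 15, 21]


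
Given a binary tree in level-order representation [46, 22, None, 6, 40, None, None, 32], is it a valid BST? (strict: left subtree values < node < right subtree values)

Level-order array: [46, 22, None, 6, 40, None, None, 32]
Validate using subtree bounds (lo, hi): at each node, require lo < value < hi,
then recurse left with hi=value and right with lo=value.
Preorder trace (stopping at first violation):
  at node 46 with bounds (-inf, +inf): OK
  at node 22 with bounds (-inf, 46): OK
  at node 6 with bounds (-inf, 22): OK
  at node 40 with bounds (22, 46): OK
  at node 32 with bounds (22, 40): OK
No violation found at any node.
Result: Valid BST


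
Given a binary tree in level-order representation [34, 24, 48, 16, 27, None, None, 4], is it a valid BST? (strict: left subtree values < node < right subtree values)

Level-order array: [34, 24, 48, 16, 27, None, None, 4]
Validate using subtree bounds (lo, hi): at each node, require lo < value < hi,
then recurse left with hi=value and right with lo=value.
Preorder trace (stopping at first violation):
  at node 34 with bounds (-inf, +inf): OK
  at node 24 with bounds (-inf, 34): OK
  at node 16 with bounds (-inf, 24): OK
  at node 4 with bounds (-inf, 16): OK
  at node 27 with bounds (24, 34): OK
  at node 48 with bounds (34, +inf): OK
No violation found at any node.
Result: Valid BST


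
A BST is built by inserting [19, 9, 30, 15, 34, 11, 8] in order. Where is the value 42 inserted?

Starting tree (level order): [19, 9, 30, 8, 15, None, 34, None, None, 11]
Insertion path: 19 -> 30 -> 34
Result: insert 42 as right child of 34
Final tree (level order): [19, 9, 30, 8, 15, None, 34, None, None, 11, None, None, 42]


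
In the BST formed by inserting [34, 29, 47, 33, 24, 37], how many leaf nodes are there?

Tree built from: [34, 29, 47, 33, 24, 37]
Tree (level-order array): [34, 29, 47, 24, 33, 37]
Rule: A leaf has 0 children.
Per-node child counts:
  node 34: 2 child(ren)
  node 29: 2 child(ren)
  node 24: 0 child(ren)
  node 33: 0 child(ren)
  node 47: 1 child(ren)
  node 37: 0 child(ren)
Matching nodes: [24, 33, 37]
Count of leaf nodes: 3


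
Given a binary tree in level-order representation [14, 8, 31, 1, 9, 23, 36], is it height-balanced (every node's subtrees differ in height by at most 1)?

Tree (level-order array): [14, 8, 31, 1, 9, 23, 36]
Definition: a tree is height-balanced if, at every node, |h(left) - h(right)| <= 1 (empty subtree has height -1).
Bottom-up per-node check:
  node 1: h_left=-1, h_right=-1, diff=0 [OK], height=0
  node 9: h_left=-1, h_right=-1, diff=0 [OK], height=0
  node 8: h_left=0, h_right=0, diff=0 [OK], height=1
  node 23: h_left=-1, h_right=-1, diff=0 [OK], height=0
  node 36: h_left=-1, h_right=-1, diff=0 [OK], height=0
  node 31: h_left=0, h_right=0, diff=0 [OK], height=1
  node 14: h_left=1, h_right=1, diff=0 [OK], height=2
All nodes satisfy the balance condition.
Result: Balanced


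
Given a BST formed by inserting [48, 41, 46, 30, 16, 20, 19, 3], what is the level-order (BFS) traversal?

Tree insertion order: [48, 41, 46, 30, 16, 20, 19, 3]
Tree (level-order array): [48, 41, None, 30, 46, 16, None, None, None, 3, 20, None, None, 19]
BFS from the root, enqueuing left then right child of each popped node:
  queue [48] -> pop 48, enqueue [41], visited so far: [48]
  queue [41] -> pop 41, enqueue [30, 46], visited so far: [48, 41]
  queue [30, 46] -> pop 30, enqueue [16], visited so far: [48, 41, 30]
  queue [46, 16] -> pop 46, enqueue [none], visited so far: [48, 41, 30, 46]
  queue [16] -> pop 16, enqueue [3, 20], visited so far: [48, 41, 30, 46, 16]
  queue [3, 20] -> pop 3, enqueue [none], visited so far: [48, 41, 30, 46, 16, 3]
  queue [20] -> pop 20, enqueue [19], visited so far: [48, 41, 30, 46, 16, 3, 20]
  queue [19] -> pop 19, enqueue [none], visited so far: [48, 41, 30, 46, 16, 3, 20, 19]
Result: [48, 41, 30, 46, 16, 3, 20, 19]


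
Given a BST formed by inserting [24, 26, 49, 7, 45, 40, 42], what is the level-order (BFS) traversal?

Tree insertion order: [24, 26, 49, 7, 45, 40, 42]
Tree (level-order array): [24, 7, 26, None, None, None, 49, 45, None, 40, None, None, 42]
BFS from the root, enqueuing left then right child of each popped node:
  queue [24] -> pop 24, enqueue [7, 26], visited so far: [24]
  queue [7, 26] -> pop 7, enqueue [none], visited so far: [24, 7]
  queue [26] -> pop 26, enqueue [49], visited so far: [24, 7, 26]
  queue [49] -> pop 49, enqueue [45], visited so far: [24, 7, 26, 49]
  queue [45] -> pop 45, enqueue [40], visited so far: [24, 7, 26, 49, 45]
  queue [40] -> pop 40, enqueue [42], visited so far: [24, 7, 26, 49, 45, 40]
  queue [42] -> pop 42, enqueue [none], visited so far: [24, 7, 26, 49, 45, 40, 42]
Result: [24, 7, 26, 49, 45, 40, 42]


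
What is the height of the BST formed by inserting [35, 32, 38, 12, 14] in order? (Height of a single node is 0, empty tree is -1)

Insertion order: [35, 32, 38, 12, 14]
Tree (level-order array): [35, 32, 38, 12, None, None, None, None, 14]
Compute height bottom-up (empty subtree = -1):
  height(14) = 1 + max(-1, -1) = 0
  height(12) = 1 + max(-1, 0) = 1
  height(32) = 1 + max(1, -1) = 2
  height(38) = 1 + max(-1, -1) = 0
  height(35) = 1 + max(2, 0) = 3
Height = 3


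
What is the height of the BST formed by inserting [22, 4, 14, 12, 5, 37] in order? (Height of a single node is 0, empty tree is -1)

Insertion order: [22, 4, 14, 12, 5, 37]
Tree (level-order array): [22, 4, 37, None, 14, None, None, 12, None, 5]
Compute height bottom-up (empty subtree = -1):
  height(5) = 1 + max(-1, -1) = 0
  height(12) = 1 + max(0, -1) = 1
  height(14) = 1 + max(1, -1) = 2
  height(4) = 1 + max(-1, 2) = 3
  height(37) = 1 + max(-1, -1) = 0
  height(22) = 1 + max(3, 0) = 4
Height = 4


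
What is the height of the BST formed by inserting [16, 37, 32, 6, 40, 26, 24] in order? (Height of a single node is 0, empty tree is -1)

Insertion order: [16, 37, 32, 6, 40, 26, 24]
Tree (level-order array): [16, 6, 37, None, None, 32, 40, 26, None, None, None, 24]
Compute height bottom-up (empty subtree = -1):
  height(6) = 1 + max(-1, -1) = 0
  height(24) = 1 + max(-1, -1) = 0
  height(26) = 1 + max(0, -1) = 1
  height(32) = 1 + max(1, -1) = 2
  height(40) = 1 + max(-1, -1) = 0
  height(37) = 1 + max(2, 0) = 3
  height(16) = 1 + max(0, 3) = 4
Height = 4


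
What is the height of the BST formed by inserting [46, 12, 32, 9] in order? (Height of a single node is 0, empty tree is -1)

Insertion order: [46, 12, 32, 9]
Tree (level-order array): [46, 12, None, 9, 32]
Compute height bottom-up (empty subtree = -1):
  height(9) = 1 + max(-1, -1) = 0
  height(32) = 1 + max(-1, -1) = 0
  height(12) = 1 + max(0, 0) = 1
  height(46) = 1 + max(1, -1) = 2
Height = 2


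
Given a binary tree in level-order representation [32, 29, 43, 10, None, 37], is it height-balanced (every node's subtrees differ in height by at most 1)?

Tree (level-order array): [32, 29, 43, 10, None, 37]
Definition: a tree is height-balanced if, at every node, |h(left) - h(right)| <= 1 (empty subtree has height -1).
Bottom-up per-node check:
  node 10: h_left=-1, h_right=-1, diff=0 [OK], height=0
  node 29: h_left=0, h_right=-1, diff=1 [OK], height=1
  node 37: h_left=-1, h_right=-1, diff=0 [OK], height=0
  node 43: h_left=0, h_right=-1, diff=1 [OK], height=1
  node 32: h_left=1, h_right=1, diff=0 [OK], height=2
All nodes satisfy the balance condition.
Result: Balanced


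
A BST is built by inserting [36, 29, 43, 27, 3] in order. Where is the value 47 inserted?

Starting tree (level order): [36, 29, 43, 27, None, None, None, 3]
Insertion path: 36 -> 43
Result: insert 47 as right child of 43
Final tree (level order): [36, 29, 43, 27, None, None, 47, 3]


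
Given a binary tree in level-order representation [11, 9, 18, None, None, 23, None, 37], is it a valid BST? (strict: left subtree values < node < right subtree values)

Level-order array: [11, 9, 18, None, None, 23, None, 37]
Validate using subtree bounds (lo, hi): at each node, require lo < value < hi,
then recurse left with hi=value and right with lo=value.
Preorder trace (stopping at first violation):
  at node 11 with bounds (-inf, +inf): OK
  at node 9 with bounds (-inf, 11): OK
  at node 18 with bounds (11, +inf): OK
  at node 23 with bounds (11, 18): VIOLATION
Node 23 violates its bound: not (11 < 23 < 18).
Result: Not a valid BST


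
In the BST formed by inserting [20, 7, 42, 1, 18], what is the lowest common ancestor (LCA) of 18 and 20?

Tree insertion order: [20, 7, 42, 1, 18]
Tree (level-order array): [20, 7, 42, 1, 18]
In a BST, the LCA of p=18, q=20 is the first node v on the
root-to-leaf path with p <= v <= q (go left if both < v, right if both > v).
Walk from root:
  at 20: 18 <= 20 <= 20, this is the LCA
LCA = 20


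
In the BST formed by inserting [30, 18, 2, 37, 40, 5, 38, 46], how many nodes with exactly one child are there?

Tree built from: [30, 18, 2, 37, 40, 5, 38, 46]
Tree (level-order array): [30, 18, 37, 2, None, None, 40, None, 5, 38, 46]
Rule: These are nodes with exactly 1 non-null child.
Per-node child counts:
  node 30: 2 child(ren)
  node 18: 1 child(ren)
  node 2: 1 child(ren)
  node 5: 0 child(ren)
  node 37: 1 child(ren)
  node 40: 2 child(ren)
  node 38: 0 child(ren)
  node 46: 0 child(ren)
Matching nodes: [18, 2, 37]
Count of nodes with exactly one child: 3


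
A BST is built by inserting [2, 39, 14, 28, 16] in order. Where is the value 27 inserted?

Starting tree (level order): [2, None, 39, 14, None, None, 28, 16]
Insertion path: 2 -> 39 -> 14 -> 28 -> 16
Result: insert 27 as right child of 16
Final tree (level order): [2, None, 39, 14, None, None, 28, 16, None, None, 27]


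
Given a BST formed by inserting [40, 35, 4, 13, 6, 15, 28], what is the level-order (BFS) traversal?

Tree insertion order: [40, 35, 4, 13, 6, 15, 28]
Tree (level-order array): [40, 35, None, 4, None, None, 13, 6, 15, None, None, None, 28]
BFS from the root, enqueuing left then right child of each popped node:
  queue [40] -> pop 40, enqueue [35], visited so far: [40]
  queue [35] -> pop 35, enqueue [4], visited so far: [40, 35]
  queue [4] -> pop 4, enqueue [13], visited so far: [40, 35, 4]
  queue [13] -> pop 13, enqueue [6, 15], visited so far: [40, 35, 4, 13]
  queue [6, 15] -> pop 6, enqueue [none], visited so far: [40, 35, 4, 13, 6]
  queue [15] -> pop 15, enqueue [28], visited so far: [40, 35, 4, 13, 6, 15]
  queue [28] -> pop 28, enqueue [none], visited so far: [40, 35, 4, 13, 6, 15, 28]
Result: [40, 35, 4, 13, 6, 15, 28]


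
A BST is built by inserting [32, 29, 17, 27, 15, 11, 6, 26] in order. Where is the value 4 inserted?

Starting tree (level order): [32, 29, None, 17, None, 15, 27, 11, None, 26, None, 6]
Insertion path: 32 -> 29 -> 17 -> 15 -> 11 -> 6
Result: insert 4 as left child of 6
Final tree (level order): [32, 29, None, 17, None, 15, 27, 11, None, 26, None, 6, None, None, None, 4]


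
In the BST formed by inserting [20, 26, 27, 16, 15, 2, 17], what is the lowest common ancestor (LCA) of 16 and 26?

Tree insertion order: [20, 26, 27, 16, 15, 2, 17]
Tree (level-order array): [20, 16, 26, 15, 17, None, 27, 2]
In a BST, the LCA of p=16, q=26 is the first node v on the
root-to-leaf path with p <= v <= q (go left if both < v, right if both > v).
Walk from root:
  at 20: 16 <= 20 <= 26, this is the LCA
LCA = 20


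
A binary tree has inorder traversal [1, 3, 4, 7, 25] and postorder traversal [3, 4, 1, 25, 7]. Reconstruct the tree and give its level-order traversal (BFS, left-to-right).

Inorder:   [1, 3, 4, 7, 25]
Postorder: [3, 4, 1, 25, 7]
Algorithm: postorder visits root last, so walk postorder right-to-left;
each value is the root of the current inorder slice — split it at that
value, recurse on the right subtree first, then the left.
Recursive splits:
  root=7; inorder splits into left=[1, 3, 4], right=[25]
  root=25; inorder splits into left=[], right=[]
  root=1; inorder splits into left=[], right=[3, 4]
  root=4; inorder splits into left=[3], right=[]
  root=3; inorder splits into left=[], right=[]
Reconstructed level-order: [7, 1, 25, 4, 3]


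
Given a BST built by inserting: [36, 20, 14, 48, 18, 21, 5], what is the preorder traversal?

Tree insertion order: [36, 20, 14, 48, 18, 21, 5]
Tree (level-order array): [36, 20, 48, 14, 21, None, None, 5, 18]
Preorder traversal: [36, 20, 14, 5, 18, 21, 48]


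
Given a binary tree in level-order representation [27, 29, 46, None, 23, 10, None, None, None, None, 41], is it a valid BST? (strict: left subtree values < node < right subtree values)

Level-order array: [27, 29, 46, None, 23, 10, None, None, None, None, 41]
Validate using subtree bounds (lo, hi): at each node, require lo < value < hi,
then recurse left with hi=value and right with lo=value.
Preorder trace (stopping at first violation):
  at node 27 with bounds (-inf, +inf): OK
  at node 29 with bounds (-inf, 27): VIOLATION
Node 29 violates its bound: not (-inf < 29 < 27).
Result: Not a valid BST


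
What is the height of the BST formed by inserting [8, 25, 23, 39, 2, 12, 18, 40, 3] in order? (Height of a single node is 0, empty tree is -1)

Insertion order: [8, 25, 23, 39, 2, 12, 18, 40, 3]
Tree (level-order array): [8, 2, 25, None, 3, 23, 39, None, None, 12, None, None, 40, None, 18]
Compute height bottom-up (empty subtree = -1):
  height(3) = 1 + max(-1, -1) = 0
  height(2) = 1 + max(-1, 0) = 1
  height(18) = 1 + max(-1, -1) = 0
  height(12) = 1 + max(-1, 0) = 1
  height(23) = 1 + max(1, -1) = 2
  height(40) = 1 + max(-1, -1) = 0
  height(39) = 1 + max(-1, 0) = 1
  height(25) = 1 + max(2, 1) = 3
  height(8) = 1 + max(1, 3) = 4
Height = 4


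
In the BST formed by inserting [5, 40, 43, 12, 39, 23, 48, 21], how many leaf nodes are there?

Tree built from: [5, 40, 43, 12, 39, 23, 48, 21]
Tree (level-order array): [5, None, 40, 12, 43, None, 39, None, 48, 23, None, None, None, 21]
Rule: A leaf has 0 children.
Per-node child counts:
  node 5: 1 child(ren)
  node 40: 2 child(ren)
  node 12: 1 child(ren)
  node 39: 1 child(ren)
  node 23: 1 child(ren)
  node 21: 0 child(ren)
  node 43: 1 child(ren)
  node 48: 0 child(ren)
Matching nodes: [21, 48]
Count of leaf nodes: 2


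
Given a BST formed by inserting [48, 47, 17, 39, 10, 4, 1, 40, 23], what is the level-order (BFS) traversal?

Tree insertion order: [48, 47, 17, 39, 10, 4, 1, 40, 23]
Tree (level-order array): [48, 47, None, 17, None, 10, 39, 4, None, 23, 40, 1]
BFS from the root, enqueuing left then right child of each popped node:
  queue [48] -> pop 48, enqueue [47], visited so far: [48]
  queue [47] -> pop 47, enqueue [17], visited so far: [48, 47]
  queue [17] -> pop 17, enqueue [10, 39], visited so far: [48, 47, 17]
  queue [10, 39] -> pop 10, enqueue [4], visited so far: [48, 47, 17, 10]
  queue [39, 4] -> pop 39, enqueue [23, 40], visited so far: [48, 47, 17, 10, 39]
  queue [4, 23, 40] -> pop 4, enqueue [1], visited so far: [48, 47, 17, 10, 39, 4]
  queue [23, 40, 1] -> pop 23, enqueue [none], visited so far: [48, 47, 17, 10, 39, 4, 23]
  queue [40, 1] -> pop 40, enqueue [none], visited so far: [48, 47, 17, 10, 39, 4, 23, 40]
  queue [1] -> pop 1, enqueue [none], visited so far: [48, 47, 17, 10, 39, 4, 23, 40, 1]
Result: [48, 47, 17, 10, 39, 4, 23, 40, 1]
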